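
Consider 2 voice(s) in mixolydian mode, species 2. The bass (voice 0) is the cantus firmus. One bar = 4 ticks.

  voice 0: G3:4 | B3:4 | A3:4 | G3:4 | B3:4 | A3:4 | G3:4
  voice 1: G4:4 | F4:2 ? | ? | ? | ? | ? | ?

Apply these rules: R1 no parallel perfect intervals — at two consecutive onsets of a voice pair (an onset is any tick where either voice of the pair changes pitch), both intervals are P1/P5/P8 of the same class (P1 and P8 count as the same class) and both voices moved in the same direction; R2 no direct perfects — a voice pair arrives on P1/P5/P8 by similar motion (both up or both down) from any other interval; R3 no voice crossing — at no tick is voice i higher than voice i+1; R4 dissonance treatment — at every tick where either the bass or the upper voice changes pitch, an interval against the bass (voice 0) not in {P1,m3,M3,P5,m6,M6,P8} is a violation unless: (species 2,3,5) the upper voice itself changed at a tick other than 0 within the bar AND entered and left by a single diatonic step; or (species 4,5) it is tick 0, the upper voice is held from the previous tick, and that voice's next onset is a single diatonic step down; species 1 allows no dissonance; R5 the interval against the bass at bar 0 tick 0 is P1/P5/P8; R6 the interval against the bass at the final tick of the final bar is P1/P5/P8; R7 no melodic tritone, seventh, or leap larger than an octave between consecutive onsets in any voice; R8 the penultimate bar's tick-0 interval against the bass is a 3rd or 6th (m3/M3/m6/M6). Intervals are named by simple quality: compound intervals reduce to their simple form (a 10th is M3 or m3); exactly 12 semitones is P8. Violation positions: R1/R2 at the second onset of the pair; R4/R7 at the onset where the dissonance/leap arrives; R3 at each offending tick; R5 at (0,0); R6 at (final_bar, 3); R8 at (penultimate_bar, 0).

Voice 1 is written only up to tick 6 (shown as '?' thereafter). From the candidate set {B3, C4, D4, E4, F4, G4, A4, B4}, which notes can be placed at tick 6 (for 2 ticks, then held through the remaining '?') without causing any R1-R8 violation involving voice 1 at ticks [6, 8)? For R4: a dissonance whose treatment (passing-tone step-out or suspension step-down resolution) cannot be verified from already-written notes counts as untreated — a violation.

B3: violates R7
C4: violates R4
D4: legal
E4: violates R4
F4: legal
G4: legal
A4: violates R4
B4: violates R7

{D4, F4, G4}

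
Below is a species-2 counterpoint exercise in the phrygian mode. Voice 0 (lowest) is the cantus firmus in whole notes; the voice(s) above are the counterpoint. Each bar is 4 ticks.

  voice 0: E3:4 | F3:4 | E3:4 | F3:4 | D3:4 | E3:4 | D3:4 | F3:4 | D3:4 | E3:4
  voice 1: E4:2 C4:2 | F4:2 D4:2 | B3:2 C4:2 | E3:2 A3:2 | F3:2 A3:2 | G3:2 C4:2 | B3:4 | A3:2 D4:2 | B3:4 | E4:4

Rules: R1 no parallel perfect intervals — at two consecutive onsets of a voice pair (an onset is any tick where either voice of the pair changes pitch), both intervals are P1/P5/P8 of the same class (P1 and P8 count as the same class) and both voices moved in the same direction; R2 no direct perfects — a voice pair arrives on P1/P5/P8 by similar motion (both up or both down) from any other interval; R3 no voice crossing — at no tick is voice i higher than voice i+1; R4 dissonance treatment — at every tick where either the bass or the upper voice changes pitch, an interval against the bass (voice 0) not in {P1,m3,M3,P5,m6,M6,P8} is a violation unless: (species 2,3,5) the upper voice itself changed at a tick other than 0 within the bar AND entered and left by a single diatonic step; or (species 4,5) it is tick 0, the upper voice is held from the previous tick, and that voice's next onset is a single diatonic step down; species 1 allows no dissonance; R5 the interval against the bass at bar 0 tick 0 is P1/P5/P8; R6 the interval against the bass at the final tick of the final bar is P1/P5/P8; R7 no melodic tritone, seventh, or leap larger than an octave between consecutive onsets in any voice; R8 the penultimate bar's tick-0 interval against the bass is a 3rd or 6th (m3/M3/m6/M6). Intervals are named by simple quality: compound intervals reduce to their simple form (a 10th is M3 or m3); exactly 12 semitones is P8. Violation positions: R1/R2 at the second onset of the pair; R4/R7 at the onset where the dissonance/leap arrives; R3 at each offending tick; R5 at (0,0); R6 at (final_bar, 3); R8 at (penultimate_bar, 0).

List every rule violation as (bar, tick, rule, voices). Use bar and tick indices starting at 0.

(1, 0, R2, (0, 1))
(2, 0, R2, (0, 1))
(3, 0, R3, (0, 1))
(3, 0, R4, (0, 1))
(3, 1, R3, (0, 1))
(9, 0, R2, (0, 1))

bar 0: v0=E3 v1=E4 downbeat P8
bar 1: v0=F3 v1=F4 downbeat P8
bar 2: v0=E3 v1=B3 downbeat P5
bar 3: v0=F3 v1=E3 downbeat m2
bar 4: v0=D3 v1=F3 downbeat m3
bar 5: v0=E3 v1=G3 downbeat m3
bar 6: v0=D3 v1=B3 downbeat M6
bar 7: v0=F3 v1=A3 downbeat M3
bar 8: v0=D3 v1=B3 downbeat M6
bar 9: v0=E3 v1=E4 downbeat P8
  -> R2 @ bar 1 tick 0 v(0, 1): E3/C4 m6 -> F3/F4 P8 similar
  -> R2 @ bar 2 tick 0 v(0, 1): F3/D4 M6 -> E3/B3 P5 similar
  -> R3 @ bar 3 tick 0 v(0, 1): F3 above E3
  -> R4 @ bar 3 tick 0 v(0, 1): F3/E3 m2 untreated
  -> R3 @ bar 3 tick 1 v(0, 1): F3 above E3
  -> R2 @ bar 9 tick 0 v(0, 1): D3/B3 M6 -> E3/E4 P8 similar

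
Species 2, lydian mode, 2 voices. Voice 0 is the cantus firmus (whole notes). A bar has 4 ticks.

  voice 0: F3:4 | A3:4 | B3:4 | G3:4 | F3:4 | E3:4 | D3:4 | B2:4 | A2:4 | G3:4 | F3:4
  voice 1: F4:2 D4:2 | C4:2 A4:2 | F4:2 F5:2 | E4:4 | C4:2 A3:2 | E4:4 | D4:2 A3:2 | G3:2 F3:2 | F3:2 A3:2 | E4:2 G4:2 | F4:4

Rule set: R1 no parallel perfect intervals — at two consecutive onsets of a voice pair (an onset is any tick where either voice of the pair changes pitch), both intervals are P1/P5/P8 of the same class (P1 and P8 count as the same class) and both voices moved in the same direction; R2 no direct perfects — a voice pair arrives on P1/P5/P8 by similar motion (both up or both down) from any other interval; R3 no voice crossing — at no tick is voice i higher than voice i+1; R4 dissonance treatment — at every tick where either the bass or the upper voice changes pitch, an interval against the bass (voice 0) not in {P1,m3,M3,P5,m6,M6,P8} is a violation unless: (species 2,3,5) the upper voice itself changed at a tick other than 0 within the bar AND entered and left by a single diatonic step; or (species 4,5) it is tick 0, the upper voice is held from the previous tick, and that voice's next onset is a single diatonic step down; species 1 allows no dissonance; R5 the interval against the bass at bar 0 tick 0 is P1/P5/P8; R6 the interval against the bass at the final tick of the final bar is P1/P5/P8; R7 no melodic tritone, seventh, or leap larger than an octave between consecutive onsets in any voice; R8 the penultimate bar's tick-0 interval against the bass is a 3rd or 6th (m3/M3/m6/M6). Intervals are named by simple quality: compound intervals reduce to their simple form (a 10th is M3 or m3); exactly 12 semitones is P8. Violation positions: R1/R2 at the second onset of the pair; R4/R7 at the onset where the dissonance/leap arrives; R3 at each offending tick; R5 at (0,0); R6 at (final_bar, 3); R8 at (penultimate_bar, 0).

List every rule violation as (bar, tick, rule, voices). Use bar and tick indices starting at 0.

bar 0: v0=F3 v1=F4 downbeat P8
bar 1: v0=A3 v1=C4 downbeat m3
bar 2: v0=B3 v1=F4 downbeat TT
bar 3: v0=G3 v1=E4 downbeat M6
bar 4: v0=F3 v1=C4 downbeat P5
bar 5: v0=E3 v1=E4 downbeat P8
bar 6: v0=D3 v1=D4 downbeat P8
bar 7: v0=B2 v1=G3 downbeat m6
bar 8: v0=A2 v1=F3 downbeat m6
bar 9: v0=G3 v1=E4 downbeat M6
bar 10: v0=F3 v1=F4 downbeat P8
  -> R4 @ bar 2 tick 0 v(0, 1): B3/F4 TT untreated
  -> R4 @ bar 2 tick 2 v(0, 1): B3/F5 TT untreated
  -> R7 @ bar 3 tick 0 v(1,): F5->E4 leap 13st
  -> R2 @ bar 4 tick 0 v(0, 1): G3/E4 M6 -> F3/C4 P5 similar
  -> R1 @ bar 6 tick 0 v(0, 1): E3/E4 P8 -> D3/D4 P8 similar
  -> R4 @ bar 7 tick 2 v(0, 1): B2/F3 TT untreated
  -> R7 @ bar 9 tick 0 v(0,): A2->G3 leap 10st
  -> R1 @ bar 10 tick 0 v(0, 1): G3/G4 P8 -> F3/F4 P8 similar

(2, 0, R4, (0, 1))
(2, 2, R4, (0, 1))
(3, 0, R7, (1,))
(4, 0, R2, (0, 1))
(6, 0, R1, (0, 1))
(7, 2, R4, (0, 1))
(9, 0, R7, (0,))
(10, 0, R1, (0, 1))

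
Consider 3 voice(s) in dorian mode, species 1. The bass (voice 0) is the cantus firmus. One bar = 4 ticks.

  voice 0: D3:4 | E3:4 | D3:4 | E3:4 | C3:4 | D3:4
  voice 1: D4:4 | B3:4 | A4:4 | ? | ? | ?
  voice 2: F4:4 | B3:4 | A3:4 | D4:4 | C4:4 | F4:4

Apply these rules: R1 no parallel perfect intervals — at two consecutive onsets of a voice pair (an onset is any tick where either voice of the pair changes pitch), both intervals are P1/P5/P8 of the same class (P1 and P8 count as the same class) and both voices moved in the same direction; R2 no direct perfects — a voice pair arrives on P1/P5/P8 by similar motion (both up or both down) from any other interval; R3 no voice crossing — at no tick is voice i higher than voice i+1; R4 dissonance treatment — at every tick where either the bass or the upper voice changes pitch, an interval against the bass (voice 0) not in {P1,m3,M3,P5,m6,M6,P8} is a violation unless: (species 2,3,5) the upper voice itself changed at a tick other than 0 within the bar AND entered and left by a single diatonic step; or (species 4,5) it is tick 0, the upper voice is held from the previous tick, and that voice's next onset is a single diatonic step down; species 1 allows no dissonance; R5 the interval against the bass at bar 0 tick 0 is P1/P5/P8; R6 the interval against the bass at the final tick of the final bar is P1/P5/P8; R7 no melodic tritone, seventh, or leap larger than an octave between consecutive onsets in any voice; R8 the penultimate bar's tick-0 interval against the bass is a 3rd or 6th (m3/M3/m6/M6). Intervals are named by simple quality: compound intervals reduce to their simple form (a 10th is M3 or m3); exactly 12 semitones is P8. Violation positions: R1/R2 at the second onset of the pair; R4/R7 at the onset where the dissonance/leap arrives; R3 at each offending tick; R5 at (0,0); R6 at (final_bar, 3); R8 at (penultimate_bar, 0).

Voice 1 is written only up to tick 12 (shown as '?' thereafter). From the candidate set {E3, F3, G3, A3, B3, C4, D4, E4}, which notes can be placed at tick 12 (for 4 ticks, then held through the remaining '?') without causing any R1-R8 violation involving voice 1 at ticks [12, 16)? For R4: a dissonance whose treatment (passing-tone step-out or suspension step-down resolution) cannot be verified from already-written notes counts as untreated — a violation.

E3: violates R7
F3: violates R4,R7
G3: violates R7
A3: violates R4
B3: violates R7
C4: legal
D4: violates R4
E4: violates R3

{C4}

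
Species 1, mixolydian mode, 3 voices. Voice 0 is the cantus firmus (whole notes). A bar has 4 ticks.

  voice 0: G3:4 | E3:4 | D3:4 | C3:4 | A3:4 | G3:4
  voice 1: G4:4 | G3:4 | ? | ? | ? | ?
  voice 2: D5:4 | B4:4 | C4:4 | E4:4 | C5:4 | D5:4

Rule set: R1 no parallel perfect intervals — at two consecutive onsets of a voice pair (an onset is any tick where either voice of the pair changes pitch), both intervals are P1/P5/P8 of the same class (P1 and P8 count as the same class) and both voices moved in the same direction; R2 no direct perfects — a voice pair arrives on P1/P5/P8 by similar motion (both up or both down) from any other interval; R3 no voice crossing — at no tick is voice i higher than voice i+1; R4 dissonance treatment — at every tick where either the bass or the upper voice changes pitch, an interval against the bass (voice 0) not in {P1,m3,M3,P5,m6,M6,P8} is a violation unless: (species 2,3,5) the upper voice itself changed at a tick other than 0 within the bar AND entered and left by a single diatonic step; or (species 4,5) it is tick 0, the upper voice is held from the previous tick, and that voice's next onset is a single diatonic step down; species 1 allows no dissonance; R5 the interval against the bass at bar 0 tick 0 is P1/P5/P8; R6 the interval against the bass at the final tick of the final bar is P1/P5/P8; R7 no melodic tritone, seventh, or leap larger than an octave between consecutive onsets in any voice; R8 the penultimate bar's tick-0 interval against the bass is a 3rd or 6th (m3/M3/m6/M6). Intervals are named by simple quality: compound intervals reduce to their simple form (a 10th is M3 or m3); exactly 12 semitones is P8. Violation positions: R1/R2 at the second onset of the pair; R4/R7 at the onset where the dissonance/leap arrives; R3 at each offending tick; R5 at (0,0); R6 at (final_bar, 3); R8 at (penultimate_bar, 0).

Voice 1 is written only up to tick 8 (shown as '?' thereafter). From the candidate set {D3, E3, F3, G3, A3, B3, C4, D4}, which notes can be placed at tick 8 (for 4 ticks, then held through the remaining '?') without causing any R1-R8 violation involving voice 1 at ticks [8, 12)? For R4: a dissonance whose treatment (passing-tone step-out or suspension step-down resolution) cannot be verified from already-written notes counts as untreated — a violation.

{A3, B3}

D3: violates R2
E3: violates R4
F3: violates R2
G3: violates R4
A3: legal
B3: legal
C4: violates R4
D4: violates R3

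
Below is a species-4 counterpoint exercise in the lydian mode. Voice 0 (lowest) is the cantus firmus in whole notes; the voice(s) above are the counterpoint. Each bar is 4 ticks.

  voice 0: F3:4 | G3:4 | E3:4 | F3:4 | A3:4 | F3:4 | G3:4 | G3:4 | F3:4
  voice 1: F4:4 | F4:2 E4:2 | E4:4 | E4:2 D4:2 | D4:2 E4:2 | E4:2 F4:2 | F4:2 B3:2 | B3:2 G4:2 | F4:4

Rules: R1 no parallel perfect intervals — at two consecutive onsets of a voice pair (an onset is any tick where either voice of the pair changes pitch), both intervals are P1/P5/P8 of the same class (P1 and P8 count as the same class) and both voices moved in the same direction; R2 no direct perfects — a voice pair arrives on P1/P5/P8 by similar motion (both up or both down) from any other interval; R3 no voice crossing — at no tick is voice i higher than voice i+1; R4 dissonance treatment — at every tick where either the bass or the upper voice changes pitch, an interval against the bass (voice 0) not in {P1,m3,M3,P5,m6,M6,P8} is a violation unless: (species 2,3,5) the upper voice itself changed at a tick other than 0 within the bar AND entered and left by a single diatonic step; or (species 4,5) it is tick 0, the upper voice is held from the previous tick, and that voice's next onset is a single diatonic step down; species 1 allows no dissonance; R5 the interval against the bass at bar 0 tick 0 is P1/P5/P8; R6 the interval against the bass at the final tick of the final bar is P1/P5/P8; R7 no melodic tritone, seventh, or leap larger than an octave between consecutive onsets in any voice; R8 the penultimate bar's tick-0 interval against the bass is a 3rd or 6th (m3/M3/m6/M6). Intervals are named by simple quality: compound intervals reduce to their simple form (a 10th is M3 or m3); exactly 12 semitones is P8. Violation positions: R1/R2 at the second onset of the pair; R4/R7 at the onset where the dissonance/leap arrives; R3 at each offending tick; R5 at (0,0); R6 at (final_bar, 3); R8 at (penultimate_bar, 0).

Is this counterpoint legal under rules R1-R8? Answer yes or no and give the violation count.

No (5 violations)

bar 0: v0=F3 v1=F4 (P8)
bar 1: v0=G3 v1=F4 (m7)
bar 2: v0=E3 v1=E4 (P8)
bar 3: v0=F3 v1=E4 (M7)
bar 4: v0=A3 v1=D4 (P4)
bar 5: v0=F3 v1=E4 (M7)
bar 6: v0=G3 v1=F4 (m7)
bar 7: v0=G3 v1=B3 (M3)
bar 8: v0=F3 v1=F4 (P8)
  R4 @ bar4.0: A3/D4 P4 untreated
  R4 @ bar5.0: F3/E4 M7 untreated
  R4 @ bar6.0: G3/F4 m7 untreated
  R7 @ bar6.2: F4->B3 leap 6st
  R1 @ bar8.0: G3/G4 P8 -> F3/F4 P8 similar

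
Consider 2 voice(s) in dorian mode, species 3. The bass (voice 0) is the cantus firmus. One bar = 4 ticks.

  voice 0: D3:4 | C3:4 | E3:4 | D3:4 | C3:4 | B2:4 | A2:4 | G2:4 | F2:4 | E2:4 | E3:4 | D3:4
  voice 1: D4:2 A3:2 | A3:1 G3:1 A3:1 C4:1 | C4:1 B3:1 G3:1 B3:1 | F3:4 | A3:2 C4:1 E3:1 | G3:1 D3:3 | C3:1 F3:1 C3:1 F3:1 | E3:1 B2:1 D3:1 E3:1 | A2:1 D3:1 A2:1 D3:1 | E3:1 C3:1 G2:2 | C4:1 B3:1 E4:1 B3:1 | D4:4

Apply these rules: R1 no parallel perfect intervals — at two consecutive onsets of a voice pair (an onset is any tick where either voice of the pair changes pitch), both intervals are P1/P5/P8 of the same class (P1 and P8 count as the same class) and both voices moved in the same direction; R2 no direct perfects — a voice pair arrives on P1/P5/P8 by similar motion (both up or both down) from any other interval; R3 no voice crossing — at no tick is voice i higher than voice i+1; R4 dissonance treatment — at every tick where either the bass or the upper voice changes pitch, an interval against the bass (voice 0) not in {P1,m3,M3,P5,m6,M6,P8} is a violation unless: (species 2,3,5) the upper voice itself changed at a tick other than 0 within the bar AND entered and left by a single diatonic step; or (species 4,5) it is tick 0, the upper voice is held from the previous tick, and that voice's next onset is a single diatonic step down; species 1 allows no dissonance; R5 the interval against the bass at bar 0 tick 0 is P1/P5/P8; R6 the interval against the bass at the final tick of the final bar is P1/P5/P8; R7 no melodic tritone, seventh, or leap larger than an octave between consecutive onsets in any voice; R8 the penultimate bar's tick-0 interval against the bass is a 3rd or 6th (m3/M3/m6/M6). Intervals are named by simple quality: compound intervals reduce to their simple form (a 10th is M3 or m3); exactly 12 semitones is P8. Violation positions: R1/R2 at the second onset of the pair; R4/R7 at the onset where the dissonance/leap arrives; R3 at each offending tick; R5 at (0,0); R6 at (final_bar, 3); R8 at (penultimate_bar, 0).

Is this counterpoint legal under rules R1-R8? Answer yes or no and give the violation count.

bar 0: v0=D3 v1=D4 (P8)
bar 1: v0=C3 v1=A3 (M6)
bar 2: v0=E3 v1=C4 (m6)
bar 3: v0=D3 v1=F3 (m3)
bar 4: v0=C3 v1=A3 (M6)
bar 5: v0=B2 v1=G3 (m6)
bar 6: v0=A2 v1=C3 (m3)
bar 7: v0=G2 v1=E3 (M6)
bar 8: v0=F2 v1=A2 (M3)
bar 9: v0=E2 v1=E3 (P8)
bar 10: v0=E3 v1=C4 (m6)
bar 11: v0=D3 v1=D4 (P8)
  R7 @ bar3.0: B3->F3 leap 6st
  R7 @ bar10.0: G2->C4 leap 17st

No (2 violations)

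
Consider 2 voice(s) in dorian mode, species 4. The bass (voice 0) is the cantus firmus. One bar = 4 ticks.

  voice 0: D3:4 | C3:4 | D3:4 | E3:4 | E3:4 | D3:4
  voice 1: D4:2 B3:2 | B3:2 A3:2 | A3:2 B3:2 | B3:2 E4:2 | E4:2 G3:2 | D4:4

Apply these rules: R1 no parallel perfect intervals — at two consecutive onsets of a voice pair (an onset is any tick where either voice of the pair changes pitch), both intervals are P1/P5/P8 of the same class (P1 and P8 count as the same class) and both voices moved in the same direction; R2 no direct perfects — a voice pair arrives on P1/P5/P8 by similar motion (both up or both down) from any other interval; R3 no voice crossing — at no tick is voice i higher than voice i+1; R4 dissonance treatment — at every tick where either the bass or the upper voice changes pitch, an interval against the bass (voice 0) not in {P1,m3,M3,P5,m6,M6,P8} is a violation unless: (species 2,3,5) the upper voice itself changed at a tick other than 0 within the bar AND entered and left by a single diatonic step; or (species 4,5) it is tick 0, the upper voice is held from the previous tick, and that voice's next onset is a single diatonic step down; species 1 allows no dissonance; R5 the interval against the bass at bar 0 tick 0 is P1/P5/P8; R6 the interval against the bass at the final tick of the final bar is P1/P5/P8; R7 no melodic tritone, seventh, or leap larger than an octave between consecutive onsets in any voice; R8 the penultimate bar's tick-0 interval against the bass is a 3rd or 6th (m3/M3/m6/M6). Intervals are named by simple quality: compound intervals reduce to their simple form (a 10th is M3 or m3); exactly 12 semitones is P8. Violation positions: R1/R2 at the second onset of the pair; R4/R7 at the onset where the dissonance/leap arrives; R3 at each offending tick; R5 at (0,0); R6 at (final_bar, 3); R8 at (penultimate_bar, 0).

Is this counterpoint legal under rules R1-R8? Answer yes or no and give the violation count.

bar 0: v0=D3 v1=D4 (P8)
bar 1: v0=C3 v1=B3 (M7)
bar 2: v0=D3 v1=A3 (P5)
bar 3: v0=E3 v1=B3 (P5)
bar 4: v0=E3 v1=E4 (P8)
bar 5: v0=D3 v1=D4 (P8)
  R8 @ bar4.0: penult P8 not 3rd/6th

No (1 violations)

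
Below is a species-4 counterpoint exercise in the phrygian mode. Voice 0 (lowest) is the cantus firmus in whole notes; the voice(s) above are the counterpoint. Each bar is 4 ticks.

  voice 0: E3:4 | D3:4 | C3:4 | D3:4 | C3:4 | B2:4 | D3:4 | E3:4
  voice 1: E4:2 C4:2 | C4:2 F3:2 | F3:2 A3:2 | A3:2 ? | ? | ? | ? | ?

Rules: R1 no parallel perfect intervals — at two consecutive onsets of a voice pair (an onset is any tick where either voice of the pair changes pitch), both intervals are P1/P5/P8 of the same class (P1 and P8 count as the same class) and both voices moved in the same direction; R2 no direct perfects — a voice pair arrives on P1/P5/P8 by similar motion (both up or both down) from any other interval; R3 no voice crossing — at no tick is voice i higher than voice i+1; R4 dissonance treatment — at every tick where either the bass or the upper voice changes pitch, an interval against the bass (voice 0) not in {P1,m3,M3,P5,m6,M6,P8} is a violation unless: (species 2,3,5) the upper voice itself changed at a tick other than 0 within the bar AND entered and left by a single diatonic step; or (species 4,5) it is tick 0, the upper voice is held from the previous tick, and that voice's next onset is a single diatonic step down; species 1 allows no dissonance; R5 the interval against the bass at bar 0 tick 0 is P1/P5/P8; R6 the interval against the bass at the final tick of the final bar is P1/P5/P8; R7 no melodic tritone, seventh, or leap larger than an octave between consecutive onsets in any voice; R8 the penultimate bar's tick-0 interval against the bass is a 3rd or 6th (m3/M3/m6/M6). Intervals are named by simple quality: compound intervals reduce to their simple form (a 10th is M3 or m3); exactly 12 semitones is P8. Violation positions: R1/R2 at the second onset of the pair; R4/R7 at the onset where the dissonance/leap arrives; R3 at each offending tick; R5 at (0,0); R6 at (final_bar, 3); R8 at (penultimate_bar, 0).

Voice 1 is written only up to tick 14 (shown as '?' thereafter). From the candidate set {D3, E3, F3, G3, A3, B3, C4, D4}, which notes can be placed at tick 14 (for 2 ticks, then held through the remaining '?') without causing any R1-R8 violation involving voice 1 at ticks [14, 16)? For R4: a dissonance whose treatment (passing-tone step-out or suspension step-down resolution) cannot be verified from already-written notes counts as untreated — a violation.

D3: legal
E3: violates R4
F3: legal
G3: violates R4
A3: legal
B3: legal
C4: violates R4
D4: legal

{A3, B3, D3, D4, F3}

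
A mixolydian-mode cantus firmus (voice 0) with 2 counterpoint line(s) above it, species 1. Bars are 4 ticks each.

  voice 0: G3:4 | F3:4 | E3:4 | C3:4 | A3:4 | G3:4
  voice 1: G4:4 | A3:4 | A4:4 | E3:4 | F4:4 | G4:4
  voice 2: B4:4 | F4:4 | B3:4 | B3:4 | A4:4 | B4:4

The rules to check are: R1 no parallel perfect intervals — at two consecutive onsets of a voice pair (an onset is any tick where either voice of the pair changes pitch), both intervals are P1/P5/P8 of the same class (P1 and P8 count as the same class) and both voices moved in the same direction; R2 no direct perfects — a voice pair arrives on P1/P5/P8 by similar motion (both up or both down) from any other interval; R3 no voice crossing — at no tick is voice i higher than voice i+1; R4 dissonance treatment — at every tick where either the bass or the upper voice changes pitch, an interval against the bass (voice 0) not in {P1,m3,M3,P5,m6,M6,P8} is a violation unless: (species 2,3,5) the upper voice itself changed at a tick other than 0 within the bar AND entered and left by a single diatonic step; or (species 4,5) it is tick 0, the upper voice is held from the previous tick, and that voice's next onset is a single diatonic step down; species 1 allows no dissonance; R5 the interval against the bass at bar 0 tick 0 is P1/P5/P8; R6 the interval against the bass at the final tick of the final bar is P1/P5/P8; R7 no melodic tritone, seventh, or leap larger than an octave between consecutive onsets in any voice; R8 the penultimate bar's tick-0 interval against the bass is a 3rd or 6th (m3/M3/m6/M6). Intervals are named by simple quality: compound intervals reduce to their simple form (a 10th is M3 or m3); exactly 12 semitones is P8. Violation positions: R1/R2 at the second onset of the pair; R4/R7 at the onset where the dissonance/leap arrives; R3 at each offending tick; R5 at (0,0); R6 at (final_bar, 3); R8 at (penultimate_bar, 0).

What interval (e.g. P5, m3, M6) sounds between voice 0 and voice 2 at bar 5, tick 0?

voice 0=G3 voice 2=B4 -> M3

M3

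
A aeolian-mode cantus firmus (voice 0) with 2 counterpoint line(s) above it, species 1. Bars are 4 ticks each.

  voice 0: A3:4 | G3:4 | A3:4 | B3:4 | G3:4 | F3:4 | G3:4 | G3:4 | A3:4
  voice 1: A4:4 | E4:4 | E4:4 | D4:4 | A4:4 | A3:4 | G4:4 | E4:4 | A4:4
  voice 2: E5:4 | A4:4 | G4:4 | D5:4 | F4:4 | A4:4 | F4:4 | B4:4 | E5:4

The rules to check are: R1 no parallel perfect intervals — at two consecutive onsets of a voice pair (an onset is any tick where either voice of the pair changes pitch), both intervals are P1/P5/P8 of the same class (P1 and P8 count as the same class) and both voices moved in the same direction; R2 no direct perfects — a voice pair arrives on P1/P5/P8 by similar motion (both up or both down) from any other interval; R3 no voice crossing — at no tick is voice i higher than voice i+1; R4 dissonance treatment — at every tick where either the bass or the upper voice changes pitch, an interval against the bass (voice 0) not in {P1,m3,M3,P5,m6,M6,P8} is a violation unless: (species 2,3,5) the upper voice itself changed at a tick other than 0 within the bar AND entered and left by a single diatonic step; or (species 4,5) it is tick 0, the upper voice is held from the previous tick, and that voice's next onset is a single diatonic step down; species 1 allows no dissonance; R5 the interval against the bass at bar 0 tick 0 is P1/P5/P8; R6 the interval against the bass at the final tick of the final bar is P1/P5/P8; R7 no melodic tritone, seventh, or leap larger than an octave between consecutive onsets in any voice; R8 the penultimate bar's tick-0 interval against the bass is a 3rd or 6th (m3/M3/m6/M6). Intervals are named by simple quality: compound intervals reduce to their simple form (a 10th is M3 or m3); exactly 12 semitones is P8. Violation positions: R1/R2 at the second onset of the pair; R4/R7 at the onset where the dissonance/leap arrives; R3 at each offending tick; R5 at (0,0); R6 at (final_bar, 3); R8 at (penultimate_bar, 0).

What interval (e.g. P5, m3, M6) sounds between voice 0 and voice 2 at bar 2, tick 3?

m7

voice 0=A3 voice 2=G4 -> m7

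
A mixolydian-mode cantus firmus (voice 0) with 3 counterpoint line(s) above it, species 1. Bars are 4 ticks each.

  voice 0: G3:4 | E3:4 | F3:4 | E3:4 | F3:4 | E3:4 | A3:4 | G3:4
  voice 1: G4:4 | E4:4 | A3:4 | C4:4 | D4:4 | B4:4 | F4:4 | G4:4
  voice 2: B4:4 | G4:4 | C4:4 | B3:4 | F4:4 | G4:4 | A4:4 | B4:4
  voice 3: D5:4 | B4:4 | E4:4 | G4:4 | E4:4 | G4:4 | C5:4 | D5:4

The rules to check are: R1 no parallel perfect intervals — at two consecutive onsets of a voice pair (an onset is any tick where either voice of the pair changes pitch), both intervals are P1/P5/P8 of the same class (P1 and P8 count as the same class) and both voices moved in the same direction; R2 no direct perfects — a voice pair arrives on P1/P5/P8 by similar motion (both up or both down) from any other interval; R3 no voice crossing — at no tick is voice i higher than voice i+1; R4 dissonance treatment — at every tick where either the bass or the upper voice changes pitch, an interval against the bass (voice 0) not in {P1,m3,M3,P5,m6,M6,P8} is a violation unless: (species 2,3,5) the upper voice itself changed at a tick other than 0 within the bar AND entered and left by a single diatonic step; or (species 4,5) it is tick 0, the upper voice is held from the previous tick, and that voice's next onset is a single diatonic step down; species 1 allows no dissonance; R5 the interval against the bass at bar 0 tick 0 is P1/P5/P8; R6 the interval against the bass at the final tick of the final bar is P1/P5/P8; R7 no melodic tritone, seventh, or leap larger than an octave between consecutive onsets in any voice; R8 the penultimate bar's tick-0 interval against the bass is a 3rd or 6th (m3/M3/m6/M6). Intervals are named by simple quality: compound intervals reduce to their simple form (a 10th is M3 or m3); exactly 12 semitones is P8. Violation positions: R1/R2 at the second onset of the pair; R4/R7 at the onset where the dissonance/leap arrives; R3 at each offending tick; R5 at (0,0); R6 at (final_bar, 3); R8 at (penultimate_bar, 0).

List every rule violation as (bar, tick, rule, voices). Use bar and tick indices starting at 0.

(0, 0, R5, (0, 2))
(1, 0, R1, (0, 1))
(1, 0, R1, (0, 3))
(1, 0, R1, (1, 3))
(2, 0, R1, (1, 3))
(2, 0, R4, (0, 3))
(3, 0, R1, (0, 2))
(3, 0, R1, (1, 3))
(3, 0, R3, (1, 2))
(3, 1, R3, (1, 2))
(3, 2, R3, (1, 2))
(3, 3, R3, (1, 2))
(4, 0, R2, (0, 2))
(4, 0, R3, (2, 3))
(4, 0, R4, (0, 3))
(4, 0, R7, (2,))
(4, 1, R3, (2, 3))
(4, 2, R3, (2, 3))
(4, 3, R3, (2, 3))
(5, 0, R2, (2, 3))
(5, 0, R3, (1, 2))
(5, 1, R3, (1, 2))
(5, 2, R3, (1, 2))
(5, 3, R3, (1, 2))
(6, 0, R2, (0, 2))
(6, 0, R7, (1,))
(6, 0, R8, (0, 2))
(7, 0, R1, (1, 3))
(7, 3, R6, (0, 2))

bar 0: v0=G3 v1=G4 v2=B4 v3=D5 downbeat P5
bar 1: v0=E3 v1=E4 v2=G4 v3=B4 downbeat P5
bar 2: v0=F3 v1=A3 v2=C4 v3=E4 downbeat M7
bar 3: v0=E3 v1=C4 v2=B3 v3=G4 downbeat m3
bar 4: v0=F3 v1=D4 v2=F4 v3=E4 downbeat M7
bar 5: v0=E3 v1=B4 v2=G4 v3=G4 downbeat m3
bar 6: v0=A3 v1=F4 v2=A4 v3=C5 downbeat m3
bar 7: v0=G3 v1=G4 v2=B4 v3=D5 downbeat P5
  -> R5 @ bar 0 tick 0 v(0, 2): opens on M3
  -> R1 @ bar 1 tick 0 v(0, 1): G3/G4 P8 -> E3/E4 P8 similar
  -> R1 @ bar 1 tick 0 v(0, 3): G3/D5 P5 -> E3/B4 P5 similar
  -> R1 @ bar 1 tick 0 v(1, 3): G4/D5 P5 -> E4/B4 P5 similar
  -> R1 @ bar 2 tick 0 v(1, 3): E4/B4 P5 -> A3/E4 P5 similar
  -> R4 @ bar 2 tick 0 v(0, 3): F3/E4 M7 untreated
  -> R1 @ bar 3 tick 0 v(0, 2): F3/C4 P5 -> E3/B3 P5 similar
  -> R1 @ bar 3 tick 0 v(1, 3): A3/E4 P5 -> C4/G4 P5 similar
  -> R3 @ bar 3 tick 0 v(1, 2): C4 above B3
  -> R3 @ bar 3 tick 1 v(1, 2): C4 above B3
  -> R3 @ bar 3 tick 2 v(1, 2): C4 above B3
  -> R3 @ bar 3 tick 3 v(1, 2): C4 above B3
  -> R2 @ bar 4 tick 0 v(0, 2): E3/B3 P5 -> F3/F4 P8 similar
  -> R3 @ bar 4 tick 0 v(2, 3): F4 above E4
  -> R4 @ bar 4 tick 0 v(0, 3): F3/E4 M7 untreated
  -> R7 @ bar 4 tick 0 v(2,): B3->F4 leap 6st
  -> R3 @ bar 4 tick 1 v(2, 3): F4 above E4
  -> R3 @ bar 4 tick 2 v(2, 3): F4 above E4
  -> R3 @ bar 4 tick 3 v(2, 3): F4 above E4
  -> R2 @ bar 5 tick 0 v(2, 3): F4/E4 m2 -> G4/G4 P1 similar
  -> R3 @ bar 5 tick 0 v(1, 2): B4 above G4
  -> R3 @ bar 5 tick 1 v(1, 2): B4 above G4
  -> R3 @ bar 5 tick 2 v(1, 2): B4 above G4
  -> R3 @ bar 5 tick 3 v(1, 2): B4 above G4
  -> R2 @ bar 6 tick 0 v(0, 2): E3/G4 m3 -> A3/A4 P8 similar
  -> R7 @ bar 6 tick 0 v(1,): B4->F4 leap 6st
  -> R8 @ bar 6 tick 0 v(0, 2): penult P8 not 3rd/6th
  -> R1 @ bar 7 tick 0 v(1, 3): F4/C5 P5 -> G4/D5 P5 similar
  -> R6 @ bar 7 tick 3 v(0, 2): closes on M3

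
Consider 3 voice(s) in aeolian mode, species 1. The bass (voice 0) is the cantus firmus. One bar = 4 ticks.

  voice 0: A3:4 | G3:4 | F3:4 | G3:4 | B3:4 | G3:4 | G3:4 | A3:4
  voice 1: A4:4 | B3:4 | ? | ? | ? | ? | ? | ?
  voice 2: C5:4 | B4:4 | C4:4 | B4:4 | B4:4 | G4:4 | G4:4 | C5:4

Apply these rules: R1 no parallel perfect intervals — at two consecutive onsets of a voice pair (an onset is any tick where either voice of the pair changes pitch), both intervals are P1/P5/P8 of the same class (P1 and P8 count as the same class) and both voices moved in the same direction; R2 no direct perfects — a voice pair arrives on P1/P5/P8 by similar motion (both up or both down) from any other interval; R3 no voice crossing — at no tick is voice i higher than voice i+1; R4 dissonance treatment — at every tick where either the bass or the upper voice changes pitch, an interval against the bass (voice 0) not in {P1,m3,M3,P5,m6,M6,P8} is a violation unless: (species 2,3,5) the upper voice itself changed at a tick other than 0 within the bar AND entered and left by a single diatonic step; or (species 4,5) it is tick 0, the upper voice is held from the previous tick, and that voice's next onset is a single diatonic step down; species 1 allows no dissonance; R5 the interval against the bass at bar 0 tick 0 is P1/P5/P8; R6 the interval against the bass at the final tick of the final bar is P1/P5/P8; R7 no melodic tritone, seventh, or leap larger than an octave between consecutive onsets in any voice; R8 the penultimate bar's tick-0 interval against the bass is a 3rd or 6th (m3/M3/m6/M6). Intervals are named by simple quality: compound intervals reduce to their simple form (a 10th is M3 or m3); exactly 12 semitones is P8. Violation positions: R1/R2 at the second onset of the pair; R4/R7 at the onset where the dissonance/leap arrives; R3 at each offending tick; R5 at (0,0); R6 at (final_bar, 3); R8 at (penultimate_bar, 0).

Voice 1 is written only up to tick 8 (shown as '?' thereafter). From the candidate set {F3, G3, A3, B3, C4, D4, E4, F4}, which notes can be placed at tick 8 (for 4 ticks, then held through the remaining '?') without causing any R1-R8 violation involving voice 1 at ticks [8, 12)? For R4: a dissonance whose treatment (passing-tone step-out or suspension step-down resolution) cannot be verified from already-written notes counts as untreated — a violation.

F3: violates R2,R7
G3: violates R4
A3: legal
B3: violates R4
C4: legal
D4: violates R3
E4: violates R3,R4
F4: violates R3,R7

{A3, C4}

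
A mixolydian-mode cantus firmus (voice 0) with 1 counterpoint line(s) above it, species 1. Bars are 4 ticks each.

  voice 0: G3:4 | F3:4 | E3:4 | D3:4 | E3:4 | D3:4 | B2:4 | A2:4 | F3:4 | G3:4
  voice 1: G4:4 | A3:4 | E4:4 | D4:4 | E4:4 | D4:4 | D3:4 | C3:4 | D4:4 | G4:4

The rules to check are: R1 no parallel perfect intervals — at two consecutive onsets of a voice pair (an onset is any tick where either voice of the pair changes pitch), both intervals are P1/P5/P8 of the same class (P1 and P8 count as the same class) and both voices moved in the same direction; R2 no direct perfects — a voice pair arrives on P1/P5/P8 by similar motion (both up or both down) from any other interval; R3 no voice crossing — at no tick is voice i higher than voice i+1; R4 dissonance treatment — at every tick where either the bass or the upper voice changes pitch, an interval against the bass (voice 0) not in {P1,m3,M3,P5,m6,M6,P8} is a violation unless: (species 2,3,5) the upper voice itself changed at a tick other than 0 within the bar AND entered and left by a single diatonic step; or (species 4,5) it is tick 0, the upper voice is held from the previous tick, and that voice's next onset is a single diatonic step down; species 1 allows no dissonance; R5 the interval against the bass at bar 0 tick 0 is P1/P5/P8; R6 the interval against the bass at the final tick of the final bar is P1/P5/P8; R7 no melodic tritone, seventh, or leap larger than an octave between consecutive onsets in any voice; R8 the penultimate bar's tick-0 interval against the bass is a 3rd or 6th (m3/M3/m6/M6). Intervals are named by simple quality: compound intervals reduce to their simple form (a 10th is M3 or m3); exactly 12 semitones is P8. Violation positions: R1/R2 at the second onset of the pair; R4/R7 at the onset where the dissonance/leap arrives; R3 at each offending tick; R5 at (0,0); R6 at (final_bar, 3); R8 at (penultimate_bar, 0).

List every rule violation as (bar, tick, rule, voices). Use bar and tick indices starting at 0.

bar 0: v0=G3 v1=G4 downbeat P8
bar 1: v0=F3 v1=A3 downbeat M3
bar 2: v0=E3 v1=E4 downbeat P8
bar 3: v0=D3 v1=D4 downbeat P8
bar 4: v0=E3 v1=E4 downbeat P8
bar 5: v0=D3 v1=D4 downbeat P8
bar 6: v0=B2 v1=D3 downbeat m3
bar 7: v0=A2 v1=C3 downbeat m3
bar 8: v0=F3 v1=D4 downbeat M6
bar 9: v0=G3 v1=G4 downbeat P8
  -> R7 @ bar 1 tick 0 v(1,): G4->A3 leap 10st
  -> R1 @ bar 3 tick 0 v(0, 1): E3/E4 P8 -> D3/D4 P8 similar
  -> R1 @ bar 4 tick 0 v(0, 1): D3/D4 P8 -> E3/E4 P8 similar
  -> R1 @ bar 5 tick 0 v(0, 1): E3/E4 P8 -> D3/D4 P8 similar
  -> R7 @ bar 8 tick 0 v(1,): C3->D4 leap 14st
  -> R2 @ bar 9 tick 0 v(0, 1): F3/D4 M6 -> G3/G4 P8 similar

(1, 0, R7, (1,))
(3, 0, R1, (0, 1))
(4, 0, R1, (0, 1))
(5, 0, R1, (0, 1))
(8, 0, R7, (1,))
(9, 0, R2, (0, 1))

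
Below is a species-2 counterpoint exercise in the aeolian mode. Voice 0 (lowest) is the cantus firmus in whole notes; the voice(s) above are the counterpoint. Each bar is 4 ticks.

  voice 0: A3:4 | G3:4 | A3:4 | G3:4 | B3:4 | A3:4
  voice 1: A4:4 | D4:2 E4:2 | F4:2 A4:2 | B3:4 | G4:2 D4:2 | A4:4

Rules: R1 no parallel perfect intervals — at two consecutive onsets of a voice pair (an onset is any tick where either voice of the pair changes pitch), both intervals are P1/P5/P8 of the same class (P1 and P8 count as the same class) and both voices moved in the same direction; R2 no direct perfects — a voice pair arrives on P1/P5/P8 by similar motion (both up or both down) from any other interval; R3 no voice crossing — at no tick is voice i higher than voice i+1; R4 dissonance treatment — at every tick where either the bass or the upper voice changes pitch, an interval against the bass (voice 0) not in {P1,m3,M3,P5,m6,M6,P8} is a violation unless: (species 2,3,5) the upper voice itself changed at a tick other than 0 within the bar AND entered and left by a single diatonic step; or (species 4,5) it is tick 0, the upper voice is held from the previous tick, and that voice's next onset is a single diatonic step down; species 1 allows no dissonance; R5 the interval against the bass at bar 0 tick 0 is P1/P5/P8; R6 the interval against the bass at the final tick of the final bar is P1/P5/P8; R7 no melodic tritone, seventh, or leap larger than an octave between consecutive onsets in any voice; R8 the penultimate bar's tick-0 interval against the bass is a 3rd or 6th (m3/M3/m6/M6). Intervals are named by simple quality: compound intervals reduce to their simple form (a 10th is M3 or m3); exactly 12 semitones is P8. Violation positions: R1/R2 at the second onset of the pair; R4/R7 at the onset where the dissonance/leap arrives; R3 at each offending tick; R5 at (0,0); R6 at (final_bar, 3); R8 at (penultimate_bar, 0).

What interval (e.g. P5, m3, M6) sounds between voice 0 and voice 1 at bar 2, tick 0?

voice 0=A3 voice 1=F4 -> m6

m6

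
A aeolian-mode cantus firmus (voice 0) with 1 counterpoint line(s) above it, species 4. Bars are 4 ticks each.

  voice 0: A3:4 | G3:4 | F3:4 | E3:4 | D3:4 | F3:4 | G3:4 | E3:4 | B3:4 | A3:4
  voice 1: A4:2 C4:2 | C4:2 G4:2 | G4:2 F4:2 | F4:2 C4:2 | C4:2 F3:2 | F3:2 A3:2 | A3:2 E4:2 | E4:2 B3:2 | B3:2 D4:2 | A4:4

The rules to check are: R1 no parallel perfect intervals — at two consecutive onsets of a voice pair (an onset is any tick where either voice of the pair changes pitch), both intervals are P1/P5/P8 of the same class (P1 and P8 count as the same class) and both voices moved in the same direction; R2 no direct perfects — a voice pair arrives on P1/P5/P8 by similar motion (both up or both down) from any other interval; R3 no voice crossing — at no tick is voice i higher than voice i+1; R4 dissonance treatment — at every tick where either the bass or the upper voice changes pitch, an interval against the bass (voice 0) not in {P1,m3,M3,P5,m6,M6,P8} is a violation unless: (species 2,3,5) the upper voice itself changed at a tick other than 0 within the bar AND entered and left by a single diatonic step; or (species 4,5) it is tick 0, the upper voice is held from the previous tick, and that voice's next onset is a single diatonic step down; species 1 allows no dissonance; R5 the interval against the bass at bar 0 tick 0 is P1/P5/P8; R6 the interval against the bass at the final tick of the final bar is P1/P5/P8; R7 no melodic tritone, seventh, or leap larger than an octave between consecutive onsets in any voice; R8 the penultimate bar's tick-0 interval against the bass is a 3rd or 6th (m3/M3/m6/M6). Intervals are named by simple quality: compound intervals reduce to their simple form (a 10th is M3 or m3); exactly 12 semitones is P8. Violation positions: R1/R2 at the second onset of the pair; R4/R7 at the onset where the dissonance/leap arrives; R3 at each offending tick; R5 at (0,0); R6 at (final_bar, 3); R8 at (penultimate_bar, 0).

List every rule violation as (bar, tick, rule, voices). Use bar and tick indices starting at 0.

(1, 0, R4, (0, 1))
(3, 0, R4, (0, 1))
(4, 0, R4, (0, 1))
(6, 0, R4, (0, 1))
(8, 0, R8, (0, 1))

bar 0: v0=A3 v1=A4 downbeat P8
bar 1: v0=G3 v1=C4 downbeat P4
bar 2: v0=F3 v1=G4 downbeat M2
bar 3: v0=E3 v1=F4 downbeat m2
bar 4: v0=D3 v1=C4 downbeat m7
bar 5: v0=F3 v1=F3 downbeat P1
bar 6: v0=G3 v1=A3 downbeat M2
bar 7: v0=E3 v1=E4 downbeat P8
bar 8: v0=B3 v1=B3 downbeat P1
bar 9: v0=A3 v1=A4 downbeat P8
  -> R4 @ bar 1 tick 0 v(0, 1): G3/C4 P4 untreated
  -> R4 @ bar 3 tick 0 v(0, 1): E3/F4 m2 untreated
  -> R4 @ bar 4 tick 0 v(0, 1): D3/C4 m7 untreated
  -> R4 @ bar 6 tick 0 v(0, 1): G3/A3 M2 untreated
  -> R8 @ bar 8 tick 0 v(0, 1): penult P1 not 3rd/6th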